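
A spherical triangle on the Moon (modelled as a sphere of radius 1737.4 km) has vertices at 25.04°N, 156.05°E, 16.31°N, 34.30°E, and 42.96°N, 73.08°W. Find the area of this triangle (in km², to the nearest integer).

6513568 km²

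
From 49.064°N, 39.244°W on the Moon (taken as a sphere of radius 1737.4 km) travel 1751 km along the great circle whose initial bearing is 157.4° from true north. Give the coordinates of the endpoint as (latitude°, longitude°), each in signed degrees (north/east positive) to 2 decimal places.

Angular distance δ = d/R = 1751/1737.4 = 1.00783 rad; initial bearing θ = 2.7471 rad.
sin φ₂ = sin φ₁ cos δ + cos φ₁ sin δ cos θ = (0.7554)(0.5337) + (0.6552)(0.8457)(-0.9232) = -0.1084, so φ₂ = -6.22°.
Δλ = atan2(sin θ sin δ cos φ₁, cos δ − sin φ₁ sin φ₂) = atan2(0.2129, 0.6156) = 19.082°.
λ₂ = -39.244° + 19.082° = -20.16°.

-6.22°, -20.16°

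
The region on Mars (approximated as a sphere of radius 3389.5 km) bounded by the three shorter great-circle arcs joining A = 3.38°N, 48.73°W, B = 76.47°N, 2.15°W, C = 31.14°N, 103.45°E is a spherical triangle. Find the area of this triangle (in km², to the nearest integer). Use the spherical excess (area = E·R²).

6833487 km²

Side lengths (central angles): a = 1.1052, b = 2.3821, c = 1.3512 rad; semiperimeter s = 2.4192.
By l'Huilier's theorem, tan(E/4) = √[tan(s/2) tan((s−a)/2) tan((s−b)/2) tan((s−c)/2)], giving spherical excess E = 0.5948 rad.
Area = E·R² = 0.5948 × (3389.5)² ≈ 6833487 km².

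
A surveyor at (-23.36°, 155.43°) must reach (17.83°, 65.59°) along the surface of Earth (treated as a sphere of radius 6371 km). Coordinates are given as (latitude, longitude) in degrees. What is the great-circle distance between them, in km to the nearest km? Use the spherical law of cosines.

In radians: φ₁ = -0.4077, φ₂ = 0.3112, Δλ = -89.840° = -1.5680 rad.
cos c = sin φ₁ sin φ₂ + cos φ₁ cos φ₂ cos Δλ = (-0.3965)(0.3062) + (0.9180)(0.9520)(0.0028) = -0.11897,
so c = arccos(-0.11897) = 1.69005 rad.
Distance = R·c = 6371 × 1.6900 ≈ 10767 km.

10767 km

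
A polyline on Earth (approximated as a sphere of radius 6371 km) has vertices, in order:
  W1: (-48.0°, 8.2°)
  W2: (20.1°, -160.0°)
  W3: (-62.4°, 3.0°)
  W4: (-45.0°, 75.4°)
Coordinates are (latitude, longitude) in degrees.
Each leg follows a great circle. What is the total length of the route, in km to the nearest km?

36705 km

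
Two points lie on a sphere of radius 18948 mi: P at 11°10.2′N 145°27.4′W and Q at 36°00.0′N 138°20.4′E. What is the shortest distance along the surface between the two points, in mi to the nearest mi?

With latitudes φ₁ = 11.170°, φ₂ = 36.000° and longitude difference Δλ = -76.203°:
Haversine: a = sin²(Δφ/2) + cos φ₁ cos φ₂ sin²(Δλ/2) = 0.0462 + (0.9811)(0.8090)(0.3808) = 0.34843.
Central angle c = 2·arcsin(√a) = 1.26281 rad.
Distance = R·c = 18948 × 1.2628 ≈ 23928 mi.

23928 mi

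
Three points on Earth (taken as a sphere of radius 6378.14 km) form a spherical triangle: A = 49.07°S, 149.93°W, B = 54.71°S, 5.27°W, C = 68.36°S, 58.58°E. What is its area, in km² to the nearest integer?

13447289 km²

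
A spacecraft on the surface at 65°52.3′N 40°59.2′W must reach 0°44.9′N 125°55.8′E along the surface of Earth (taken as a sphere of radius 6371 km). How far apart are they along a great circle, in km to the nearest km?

In radians: φ₁ = 1.1497, φ₂ = 0.0131, Δλ = 166.917° = 2.9132 rad.
cos c = sin φ₁ sin φ₂ + cos φ₁ cos φ₂ cos Δλ = (0.9126)(0.0131) + (0.4088)(0.9999)(-0.9740) = -0.38622,
so c = arccos(-0.38622) = 1.96732 rad.
Distance = R·c = 6371 × 1.9673 ≈ 12534 km.

12534 km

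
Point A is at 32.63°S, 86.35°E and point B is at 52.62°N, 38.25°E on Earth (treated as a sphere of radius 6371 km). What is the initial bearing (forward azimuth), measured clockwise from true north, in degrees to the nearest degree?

333°

With φ₁ = -0.5695, φ₂ = 0.9184, Δλ = -0.8395 rad, the forward-azimuth formula gives
θ = atan2( sin Δλ cos φ₂ , cos φ₁ sin φ₂ − sin φ₁ cos φ₂ cos Δλ ) = atan2(-0.4519, 0.8878) = -26.97°.
Adding 360° brings this into [0°, 360°): 333°.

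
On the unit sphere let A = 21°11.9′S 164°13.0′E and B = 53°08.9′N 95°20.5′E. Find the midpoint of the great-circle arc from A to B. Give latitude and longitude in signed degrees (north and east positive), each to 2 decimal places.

The central angle between A and B is δ = 1.6587 rad.
With f = 0.5, the slerp weights are sin((1−f)δ)/sin δ = 0.7404 and sin(fδ)/sin δ = 0.7404.
Weighted sum of the unit vectors: (0.7404)·(-0.8972,0.2536,-0.3616) + (0.7404)·(-0.0558,0.5971,0.8002) = (-0.7056, 0.6299, 0.3247).
Converting back: φ = atan2(z, √(x²+y²)) = 18.95°, λ = atan2(y, x) = 138.25°.

18.95°, 138.25°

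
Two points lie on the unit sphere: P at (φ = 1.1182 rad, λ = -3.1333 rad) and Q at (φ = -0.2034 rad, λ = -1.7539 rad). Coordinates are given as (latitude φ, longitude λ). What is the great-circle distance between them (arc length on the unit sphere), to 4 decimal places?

With latitudes φ₁ = 64.068°, φ₂ = -11.654° and longitude difference Δλ = 79.034°:
cos c = sin φ₁ sin φ₂ + cos φ₁ cos φ₂ cos Δλ = (0.8993)(-0.2020) + (0.4373)(0.9794)(0.1902) = -0.10019,
so c = arccos(-0.10019) = 1.67115 rad.
On the unit sphere the arc length equals the central angle: 1.6712.

1.6712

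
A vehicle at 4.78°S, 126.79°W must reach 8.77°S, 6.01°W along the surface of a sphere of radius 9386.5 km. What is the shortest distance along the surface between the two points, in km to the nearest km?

19565 km

With latitudes φ₁ = -4.780°, φ₂ = -8.770° and longitude difference Δλ = 120.780°:
cos c = sin φ₁ sin φ₂ + cos φ₁ cos φ₂ cos Δλ = (-0.0833)(-0.1525) + (0.9965)(0.9883)(-0.5117) = -0.49130,
so c = arccos(-0.49130) = 2.08437 rad.
Distance = R·c = 9386.5 × 2.0844 ≈ 19565 km.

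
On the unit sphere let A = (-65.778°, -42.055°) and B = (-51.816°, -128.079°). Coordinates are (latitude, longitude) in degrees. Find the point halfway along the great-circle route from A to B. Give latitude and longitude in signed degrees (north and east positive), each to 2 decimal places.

-65.74°, -95.75°

The central angle between A and B is δ = 0.7460 rad.
With f = 0.5, the slerp weights are sin((1−f)δ)/sin δ = 0.5369 and sin(fδ)/sin δ = 0.5369.
Weighted sum of the unit vectors: (0.5369)·(0.3046,-0.2748,-0.9120) + (0.5369)·(-0.3813,-0.4866,-0.7860) = (-0.0411, -0.4088, -0.9117).
Converting back: φ = atan2(z, √(x²+y²)) = -65.74°, λ = atan2(y, x) = -95.75°.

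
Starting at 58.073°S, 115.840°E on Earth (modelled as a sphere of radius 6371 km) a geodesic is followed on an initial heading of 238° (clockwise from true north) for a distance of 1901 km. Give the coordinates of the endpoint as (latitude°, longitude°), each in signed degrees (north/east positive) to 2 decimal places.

Angular distance δ = d/R = 1901/6371 = 0.29838 rad; initial bearing θ = 4.1539 rad.
sin φ₂ = sin φ₁ cos δ + cos φ₁ sin δ cos θ = (-0.8487)(0.9558) + (0.5288)(0.2940)(-0.5299) = -0.8936, so φ₂ = -63.33°.
Δλ = atan2(sin θ sin δ cos φ₁, cos δ − sin φ₁ sin φ₂) = atan2(-0.1318, 0.1974) = -33.740°.
λ₂ = 115.840° − 33.740° = 82.10°.

-63.33°, 82.10°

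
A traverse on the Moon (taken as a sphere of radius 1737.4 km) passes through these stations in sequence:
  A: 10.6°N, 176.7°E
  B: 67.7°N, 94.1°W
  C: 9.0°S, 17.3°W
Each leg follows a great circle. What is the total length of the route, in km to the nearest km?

Leg A→B: central angle 1.3945 rad, distance 2422.8 km.
Leg B→C: central angle 1.6300 rad, distance 2831.9 km.
Total: 2422.8 + 2831.9 ≈ 5255 km.

5255 km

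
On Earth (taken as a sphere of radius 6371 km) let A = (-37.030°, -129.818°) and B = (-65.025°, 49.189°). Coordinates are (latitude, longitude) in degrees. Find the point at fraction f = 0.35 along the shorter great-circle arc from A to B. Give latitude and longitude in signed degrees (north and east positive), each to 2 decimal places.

Central angle δ = 1.3603 rad. Interpolating on the sphere with fraction f = 0.35:
P = [sin((1−f)δ)·A + sin(fδ)·B] / sin δ = 0.7909·A + 0.4687·B in Cartesian coordinates,
giving P = (-0.2750, -0.3352, -0.9011), i.e. latitude -64.31°, longitude -129.36°.

-64.31°, -129.36°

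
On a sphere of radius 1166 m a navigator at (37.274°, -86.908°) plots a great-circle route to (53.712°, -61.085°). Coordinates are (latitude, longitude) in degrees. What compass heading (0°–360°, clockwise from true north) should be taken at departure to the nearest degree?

39°

Δλ = 25.823° = 0.4507 rad.
y = sin Δλ · cos φ₂ = (0.4356)(0.5918) = 0.2578
x = cos φ₁ sin φ₂ − sin φ₁ cos φ₂ cos Δλ = (0.7957)(0.8061) − (0.6056)(0.5918)(0.9001) = 0.3188
θ = atan2(y, x) = 38.96°, so the bearing is 39°.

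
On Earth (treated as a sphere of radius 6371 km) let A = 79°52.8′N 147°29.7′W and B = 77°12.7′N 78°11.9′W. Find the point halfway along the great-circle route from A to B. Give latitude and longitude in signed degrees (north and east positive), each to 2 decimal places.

80.51°, -108.30°

Central angle δ = 0.2295 rad. Interpolating on the sphere with fraction f = 0.5:
P = [sin((1−f)δ)·A + sin(fδ)·B] / sin δ = 0.5033·A + 0.5033·B in Cartesian coordinates,
giving P = (-0.0518, -0.1566, 0.9863), i.e. latitude 80.51°, longitude -108.30°.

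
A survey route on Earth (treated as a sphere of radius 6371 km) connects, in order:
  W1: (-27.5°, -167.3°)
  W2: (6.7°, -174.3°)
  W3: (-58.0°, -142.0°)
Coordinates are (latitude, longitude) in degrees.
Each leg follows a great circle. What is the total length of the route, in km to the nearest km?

Leg W1→W2: central angle 0.6085 rad, distance 3876.7 km.
Leg W2→W3: central angle 1.2176 rad, distance 7757.2 km.
Total: 3876.7 + 7757.2 ≈ 11634 km.

11634 km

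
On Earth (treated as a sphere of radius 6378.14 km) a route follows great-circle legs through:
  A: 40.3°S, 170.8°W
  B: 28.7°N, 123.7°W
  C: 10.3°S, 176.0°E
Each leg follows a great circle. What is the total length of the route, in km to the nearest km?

Leg A→B: central angle 1.4255 rad, distance 9092.1 km.
Leg B→C: central angle 1.2220 rad, distance 7794.4 km.
Total: 9092.1 + 7794.4 ≈ 16886 km.

16886 km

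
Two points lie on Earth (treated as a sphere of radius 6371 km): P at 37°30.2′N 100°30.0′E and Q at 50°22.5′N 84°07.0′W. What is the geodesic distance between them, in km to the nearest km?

With latitudes φ₁ = 37.503°, φ₂ = 50.375° and longitude difference Δλ = 175.383°:
cos c = sin φ₁ sin φ₂ + cos φ₁ cos φ₂ cos Δλ = (0.6088)(0.7702) + (0.7933)(0.6378)(-0.9968) = -0.03538,
so c = arccos(-0.03538) = 1.60618 rad.
Distance = R·c = 6371 × 1.6062 ≈ 10233 km.

10233 km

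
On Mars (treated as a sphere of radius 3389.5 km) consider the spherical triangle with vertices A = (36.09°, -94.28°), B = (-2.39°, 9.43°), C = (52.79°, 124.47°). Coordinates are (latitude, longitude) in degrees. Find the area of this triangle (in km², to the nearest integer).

Side lengths (central angles): a = 1.8639, b = 1.4827, c = 1.7884 rad; semiperimeter s = 2.5675.
By l'Huilier's theorem, tan(E/4) = √[tan(s/2) tan((s−a)/2) tan((s−b)/2) tan((s−c)/2)], giving spherical excess E = 2.0257 rad.
Area = E·R² = 2.0257 × (3389.5)² ≈ 23272774 km².

23272774 km²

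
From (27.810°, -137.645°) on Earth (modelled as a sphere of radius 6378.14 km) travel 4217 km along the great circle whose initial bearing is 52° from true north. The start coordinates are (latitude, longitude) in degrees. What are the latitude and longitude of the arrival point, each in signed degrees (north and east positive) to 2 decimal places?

Angular distance δ = d/R = 4217/6378.14 = 0.66116 rad; initial bearing θ = 0.9076 rad.
sin φ₂ = sin φ₁ cos δ + cos φ₁ sin δ cos θ = (0.4665)(0.7893) + (0.8845)(0.6140)(0.6157) = 0.7026, so φ₂ = 44.64°.
Δλ = atan2(sin θ sin δ cos φ₁, cos δ − sin φ₁ sin φ₂) = atan2(0.4280, 0.4615) = 42.843°.
λ₂ = -137.645° + 42.843° = -94.80°.

44.64°, -94.80°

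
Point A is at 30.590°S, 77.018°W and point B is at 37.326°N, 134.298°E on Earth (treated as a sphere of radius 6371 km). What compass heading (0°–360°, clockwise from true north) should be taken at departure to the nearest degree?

293°

Δλ = -148.684° = -2.5950 rad.
y = sin Δλ · cos φ₂ = (-0.5198)(0.7952) = -0.4133
x = cos φ₁ sin φ₂ − sin φ₁ cos φ₂ cos Δλ = (0.8608)(0.6063) − (-0.5089)(0.7952)(-0.8543) = 0.1762
θ = atan2(y, x) = -66.90°; adding 360° gives 293°.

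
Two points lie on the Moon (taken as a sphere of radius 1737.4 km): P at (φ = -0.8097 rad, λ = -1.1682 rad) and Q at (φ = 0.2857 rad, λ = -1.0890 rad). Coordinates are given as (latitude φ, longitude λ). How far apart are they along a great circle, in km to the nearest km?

Let φ₁ = -0.8097 rad, φ₂ = 0.2857 rad, and Δλ = 0.0792 rad.
cos c = sin φ₁ sin φ₂ + cos φ₁ cos φ₂ cos Δλ = (-0.7241)(0.2818) + (0.6897)(0.9595)(0.9969) = 0.45562,
so c = arccos(0.45562) = 1.09773 rad.
Distance = R·c = 1737.4 × 1.0977 ≈ 1907 km.

1907 km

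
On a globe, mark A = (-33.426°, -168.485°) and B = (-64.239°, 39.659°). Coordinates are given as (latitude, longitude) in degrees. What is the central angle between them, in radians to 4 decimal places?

In radians: φ₁ = -0.5834, φ₂ = -1.1212, Δλ = -151.856° = -2.6504 rad.
Haversine: a = sin²(Δφ/2) + cos φ₁ cos φ₂ sin²(Δλ/2) = 0.0706 + (0.8346)(0.4346)(0.9409) = 0.41187.
Central angle c = 2·arcsin(√a) = 1.39360 rad.
So the angular separation is 1.3936 rad.

1.3936 rad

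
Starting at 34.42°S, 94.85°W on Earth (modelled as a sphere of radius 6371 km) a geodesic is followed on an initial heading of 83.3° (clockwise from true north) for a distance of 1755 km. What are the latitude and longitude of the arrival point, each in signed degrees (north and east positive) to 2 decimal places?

-31.18°, -76.44°

Angular distance δ = d/R = 1755/6371 = 0.27547 rad; initial bearing θ = 1.4539 rad.
sin φ₂ = sin φ₁ cos δ + cos φ₁ sin δ cos θ = (-0.5653)(0.9623) + (0.8249)(0.2720)(0.1167) = -0.5178, so φ₂ = -31.18°.
Δλ = atan2(sin θ sin δ cos φ₁, cos δ − sin φ₁ sin φ₂) = atan2(0.2228, 0.6696) = 18.407°.
λ₂ = -94.850° + 18.407° = -76.44°.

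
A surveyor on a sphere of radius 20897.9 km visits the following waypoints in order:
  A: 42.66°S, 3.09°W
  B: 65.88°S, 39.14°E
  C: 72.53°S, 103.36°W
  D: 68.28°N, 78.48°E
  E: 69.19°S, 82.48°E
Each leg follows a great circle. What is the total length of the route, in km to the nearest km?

Leg A→B: central angle 0.5717 rad, distance 11946.7 km.
Leg B→C: central angle 0.6868 rad, distance 14353.1 km.
Leg C→D: central angle 3.0666 rad, distance 64086.5 km.
Leg D→E: central angle 2.3998 rad, distance 50150.3 km.
Total: 11946.7 + 14353.1 + 64086.5 + 50150.3 ≈ 140537 km.

140537 km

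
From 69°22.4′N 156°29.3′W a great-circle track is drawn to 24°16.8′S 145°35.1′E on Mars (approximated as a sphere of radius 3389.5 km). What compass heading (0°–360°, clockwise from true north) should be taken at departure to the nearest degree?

232°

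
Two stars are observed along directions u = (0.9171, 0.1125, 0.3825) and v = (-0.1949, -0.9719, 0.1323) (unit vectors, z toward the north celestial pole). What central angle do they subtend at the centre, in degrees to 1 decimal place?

103.7°

u·v = -0.2375; |u| = 1.0000, |v| = 1.0000.
cos θ = (u·v)/(|u||v|) = -0.2375, so θ = 103.7°.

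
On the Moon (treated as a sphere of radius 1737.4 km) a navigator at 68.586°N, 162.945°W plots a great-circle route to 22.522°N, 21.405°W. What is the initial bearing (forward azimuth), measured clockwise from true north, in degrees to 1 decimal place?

35.2°

Δλ = 141.540° = 2.4703 rad.
y = sin Δλ · cos φ₂ = (0.6220)(0.9237) = 0.5745
x = cos φ₁ sin φ₂ − sin φ₁ cos φ₂ cos Δλ = (0.3651)(0.3830) − (0.9310)(0.9237)(-0.7830) = 0.8132
θ = atan2(y, x) = 35.24°, so the bearing is 35.2°.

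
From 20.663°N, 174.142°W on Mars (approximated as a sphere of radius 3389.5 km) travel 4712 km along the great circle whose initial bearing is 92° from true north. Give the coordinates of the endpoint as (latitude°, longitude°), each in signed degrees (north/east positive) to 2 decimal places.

1.79°, -94.53°

Angular distance δ = d/R = 4712/3389.5 = 1.39018 rad; initial bearing θ = 1.6057 rad.
sin φ₂ = sin φ₁ cos δ + cos φ₁ sin δ cos θ = (0.3529)(0.1796) + (0.9357)(0.9837)(-0.0349) = 0.0313, so φ₂ = 1.79°.
Δλ = atan2(sin θ sin δ cos φ₁, cos δ − sin φ₁ sin φ₂) = atan2(0.9199, 0.1686) = 79.614°.
λ₂ = -174.142° + 79.614° = -94.53°.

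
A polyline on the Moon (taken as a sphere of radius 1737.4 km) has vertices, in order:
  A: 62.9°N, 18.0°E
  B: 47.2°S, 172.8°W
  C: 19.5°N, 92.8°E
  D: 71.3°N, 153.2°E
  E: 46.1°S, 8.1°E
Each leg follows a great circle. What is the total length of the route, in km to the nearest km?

Leg A→B: central angle 2.8480 rad, distance 4948.1 km.
Leg B→C: central angle 1.8693 rad, distance 3247.7 km.
Leg C→D: central angle 1.0866 rad, distance 1887.9 km.
Leg D→E: central angle 2.6156 rad, distance 4544.4 km.
Total: 4948.1 + 3247.7 + 1887.9 + 4544.4 ≈ 14628 km.

14628 km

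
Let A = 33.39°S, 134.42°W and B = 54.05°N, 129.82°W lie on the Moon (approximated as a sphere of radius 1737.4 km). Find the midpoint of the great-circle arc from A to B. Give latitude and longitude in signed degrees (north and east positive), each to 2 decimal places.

The central angle between A and B is δ = 1.5277 rad.
With f = 0.5, the slerp weights are sin((1−f)δ)/sin δ = 0.6923 and sin(fδ)/sin δ = 0.6923.
Weighted sum of the unit vectors: (0.6923)·(-0.5844,-0.5963,-0.5503) + (0.6923)·(-0.3760,-0.4509,0.8095) = (-0.6649, -0.7251, 0.1795).
Converting back: φ = atan2(z, √(x²+y²)) = 10.34°, λ = atan2(y, x) = -132.52°.

10.34°, -132.52°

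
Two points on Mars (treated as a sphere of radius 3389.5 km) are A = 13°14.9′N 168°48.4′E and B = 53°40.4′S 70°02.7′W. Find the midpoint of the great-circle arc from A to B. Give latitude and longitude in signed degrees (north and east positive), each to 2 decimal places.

-34.53°, -153.95°

The central angle between A and B is δ = 2.0748 rad.
With f = 0.5, the slerp weights are sin((1−f)δ)/sin δ = 0.9833 and sin(fδ)/sin δ = 0.9833.
Weighted sum of the unit vectors: (0.9833)·(-0.9549,0.1890,0.2292) + (0.9833)·(0.2022,-0.5568,-0.8057) = (-0.7401, -0.3617, -0.5669).
Converting back: φ = atan2(z, √(x²+y²)) = -34.53°, λ = atan2(y, x) = -153.95°.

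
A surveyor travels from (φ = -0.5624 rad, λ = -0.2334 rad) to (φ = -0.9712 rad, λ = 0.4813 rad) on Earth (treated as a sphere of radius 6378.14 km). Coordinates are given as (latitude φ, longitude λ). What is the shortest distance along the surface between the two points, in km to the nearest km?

With latitudes φ₁ = -32.223°, φ₂ = -55.646° and longitude difference Δλ = 40.949°:
cos c = sin φ₁ sin φ₂ + cos φ₁ cos φ₂ cos Δλ = (-0.5332)(-0.8256) + (0.8460)(0.5643)(0.7553) = 0.80078,
so c = arccos(0.80078) = 0.64221 rad.
Distance = R·c = 6378.14 × 0.6422 ≈ 4096 km.

4096 km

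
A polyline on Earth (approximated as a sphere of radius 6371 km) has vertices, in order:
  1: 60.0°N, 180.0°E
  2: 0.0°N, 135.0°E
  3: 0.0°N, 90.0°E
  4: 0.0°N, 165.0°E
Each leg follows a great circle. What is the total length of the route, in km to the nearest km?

Leg 1→2: central angle 1.2094 rad, distance 7705.3 km.
Leg 2→3: central angle 0.7854 rad, distance 5003.8 km.
Leg 3→4: central angle 1.3090 rad, distance 8339.6 km.
Total: 7705.3 + 5003.8 + 8339.6 ≈ 21049 km.

21049 km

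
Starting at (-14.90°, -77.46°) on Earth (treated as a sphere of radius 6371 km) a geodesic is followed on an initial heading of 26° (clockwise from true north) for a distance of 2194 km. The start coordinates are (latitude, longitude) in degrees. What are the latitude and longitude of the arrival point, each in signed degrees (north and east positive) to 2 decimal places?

2.93°, -68.94°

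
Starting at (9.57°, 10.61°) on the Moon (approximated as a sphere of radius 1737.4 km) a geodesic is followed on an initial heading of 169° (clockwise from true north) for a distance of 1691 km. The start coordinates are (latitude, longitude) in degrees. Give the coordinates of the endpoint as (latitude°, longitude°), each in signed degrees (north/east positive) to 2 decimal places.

Angular distance δ = d/R = 1691/1737.4 = 0.97329 rad; initial bearing θ = 2.9496 rad.
sin φ₂ = sin φ₁ cos δ + cos φ₁ sin δ cos θ = (0.1663)(0.5626) + (0.9861)(0.8267)(-0.9816) = -0.7067, so φ₂ = -44.97°.
Δλ = atan2(sin θ sin δ cos φ₁, cos δ − sin φ₁ sin φ₂) = atan2(0.1556, 0.6801) = 12.884°.
λ₂ = 10.610° + 12.884° = 23.49°.

-44.97°, 23.49°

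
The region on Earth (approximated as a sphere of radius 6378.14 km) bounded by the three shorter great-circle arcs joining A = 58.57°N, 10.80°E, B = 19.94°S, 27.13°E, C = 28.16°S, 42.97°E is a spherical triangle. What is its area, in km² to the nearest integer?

Side lengths (central angles): a = 0.2900, b = 1.5843, c = 1.3904 rad; semiperimeter s = 1.6323.
By l'Huilier's theorem, tan(E/4) = √[tan(s/2) tan((s−a)/2) tan((s−b)/2) tan((s−c)/2)], giving spherical excess E = 0.1984 rad.
Area = E·R² = 0.1984 × (6378.14)² ≈ 8072928 km².

8072928 km²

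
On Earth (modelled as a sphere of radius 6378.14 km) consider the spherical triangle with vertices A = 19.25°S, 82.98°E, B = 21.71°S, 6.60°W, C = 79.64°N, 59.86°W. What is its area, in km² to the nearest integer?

91881811 km²

Side lengths (central angles): a = 1.8379, b = 2.0484, c = 1.4421 rad; semiperimeter s = 2.6642.
By l'Huilier's theorem, tan(E/4) = √[tan(s/2) tan((s−a)/2) tan((s−b)/2) tan((s−c)/2)], giving spherical excess E = 2.2586 rad.
Area = E·R² = 2.2586 × (6378.14)² ≈ 91881811 km².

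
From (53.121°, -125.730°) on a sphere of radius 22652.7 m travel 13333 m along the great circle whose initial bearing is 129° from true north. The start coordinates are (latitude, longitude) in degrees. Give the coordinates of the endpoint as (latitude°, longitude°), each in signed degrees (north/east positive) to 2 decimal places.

Angular distance δ = d/R = 13333/22652.7 = 0.58858 rad; initial bearing θ = 2.2515 rad.
sin φ₂ = sin φ₁ cos δ + cos φ₁ sin δ cos θ = (0.7999)(0.8317) + (0.6001)(0.5552)(-0.6293) = 0.4556, so φ₂ = 27.11°.
Δλ = atan2(sin θ sin δ cos φ₁, cos δ − sin φ₁ sin φ₂) = atan2(0.2589, 0.4673) = 28.992°.
λ₂ = -125.730° + 28.992° = -96.74°.

27.11°, -96.74°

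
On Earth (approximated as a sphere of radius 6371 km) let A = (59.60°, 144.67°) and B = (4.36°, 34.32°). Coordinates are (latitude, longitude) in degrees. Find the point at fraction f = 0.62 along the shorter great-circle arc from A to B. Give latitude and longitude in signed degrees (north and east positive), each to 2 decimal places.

35.69°, 54.83°

Central angle δ = 1.6809 rad. Interpolating on the sphere with fraction f = 0.62:
P = [sin((1−f)δ)·A + sin(fδ)·B] / sin δ = 0.5998·A + 0.8688·B in Cartesian coordinates,
giving P = (0.4678, 0.6639, 0.5834), i.e. latitude 35.69°, longitude 54.83°.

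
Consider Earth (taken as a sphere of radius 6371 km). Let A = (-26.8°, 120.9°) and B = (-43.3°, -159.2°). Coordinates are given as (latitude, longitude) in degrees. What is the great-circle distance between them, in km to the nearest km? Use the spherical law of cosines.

In radians: φ₁ = -0.4677, φ₂ = -0.7557, Δλ = 79.900° = 1.3945 rad.
cos c = sin φ₁ sin φ₂ + cos φ₁ cos φ₂ cos Δλ = (-0.4509)(-0.6858) + (0.8926)(0.7278)(0.1754) = 0.42314,
so c = arccos(0.42314) = 1.13389 rad.
Distance = R·c = 6371 × 1.1339 ≈ 7224 km.

7224 km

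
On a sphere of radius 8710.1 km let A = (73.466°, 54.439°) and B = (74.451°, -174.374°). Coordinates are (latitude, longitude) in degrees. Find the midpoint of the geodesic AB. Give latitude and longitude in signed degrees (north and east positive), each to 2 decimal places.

83.21°, 116.26°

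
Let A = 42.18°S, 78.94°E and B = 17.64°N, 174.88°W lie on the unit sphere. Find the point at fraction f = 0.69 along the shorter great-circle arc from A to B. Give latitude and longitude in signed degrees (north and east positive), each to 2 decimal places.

-5.66°, 158.38°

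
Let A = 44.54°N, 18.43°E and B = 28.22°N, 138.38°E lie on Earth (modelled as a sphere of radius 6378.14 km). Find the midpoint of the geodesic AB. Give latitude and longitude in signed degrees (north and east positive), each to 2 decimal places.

The central angle between A and B is δ = 1.5527 rad.
With f = 0.5, the slerp weights are sin((1−f)δ)/sin δ = 0.7008 and sin(fδ)/sin δ = 0.7008.
Weighted sum of the unit vectors: (0.7008)·(0.6762,0.2253,0.7014) + (0.7008)·(-0.6587,0.5852,0.4729) = (0.0123, 0.5680, 0.8229).
Converting back: φ = atan2(z, √(x²+y²)) = 55.38°, λ = atan2(y, x) = 88.76°.

55.38°, 88.76°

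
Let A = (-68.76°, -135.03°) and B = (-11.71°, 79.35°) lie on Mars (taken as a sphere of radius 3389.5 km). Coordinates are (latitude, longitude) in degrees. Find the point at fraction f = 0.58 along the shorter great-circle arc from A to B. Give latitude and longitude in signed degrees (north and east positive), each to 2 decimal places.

The central angle between A and B is δ = 1.6746 rad.
With f = 0.58, the slerp weights are sin((1−f)δ)/sin δ = 0.6503 and sin(fδ)/sin δ = 0.8301.
Weighted sum of the unit vectors: (0.6503)·(-0.2563,-0.2560,-0.9321) + (0.8301)·(0.1810,0.9623,-0.2030) = (-0.0165, 0.6323, -0.7746).
Converting back: φ = atan2(z, √(x²+y²)) = -50.76°, λ = atan2(y, x) = 91.49°.

-50.76°, 91.49°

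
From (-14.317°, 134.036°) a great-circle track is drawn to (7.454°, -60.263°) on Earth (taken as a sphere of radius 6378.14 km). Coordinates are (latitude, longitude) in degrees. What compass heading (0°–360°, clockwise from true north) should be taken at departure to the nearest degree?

Δλ = 165.701° = 2.8920 rad.
y = sin Δλ · cos φ₂ = (0.2470)(0.9915) = 0.2449
x = cos φ₁ sin φ₂ − sin φ₁ cos φ₂ cos Δλ = (0.9689)(0.1297) − (-0.2473)(0.9915)(-0.9690) = -0.1119
θ = atan2(y, x) = 114.56°, so the bearing is 115°.

115°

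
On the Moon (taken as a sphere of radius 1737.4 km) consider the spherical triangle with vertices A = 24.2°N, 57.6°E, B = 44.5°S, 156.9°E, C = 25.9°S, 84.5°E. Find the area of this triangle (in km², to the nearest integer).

976526 km²

Side lengths (central angles): a = 1.0470, b = 0.9852, c = 1.9741 rad; semiperimeter s = 2.0032.
By l'Huilier's theorem, tan(E/4) = √[tan(s/2) tan((s−a)/2) tan((s−b)/2) tan((s−c)/2)], giving spherical excess E = 0.3235 rad.
Area = E·R² = 0.3235 × (1737.4)² ≈ 976526 km².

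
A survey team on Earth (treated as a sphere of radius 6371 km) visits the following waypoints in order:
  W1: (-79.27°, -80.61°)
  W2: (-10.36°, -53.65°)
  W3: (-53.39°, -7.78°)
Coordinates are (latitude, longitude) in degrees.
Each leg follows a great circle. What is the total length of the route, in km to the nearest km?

Leg W1→W2: central angle 1.2240 rad, distance 7797.8 km.
Leg W2→W3: central angle 0.9850 rad, distance 6275.7 km.
Total: 7797.8 + 6275.7 ≈ 14074 km.

14074 km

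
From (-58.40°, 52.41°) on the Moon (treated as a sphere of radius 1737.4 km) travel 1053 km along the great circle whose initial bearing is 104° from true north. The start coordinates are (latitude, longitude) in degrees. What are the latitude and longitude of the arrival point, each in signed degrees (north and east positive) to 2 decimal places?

-50.56°, 112.87°

Angular distance δ = d/R = 1053/1737.4 = 0.60608 rad; initial bearing θ = 1.8151 rad.
sin φ₂ = sin φ₁ cos δ + cos φ₁ sin δ cos θ = (-0.8517)(0.8219) + (0.5240)(0.5696)(-0.2419) = -0.7722, so φ₂ = -50.56°.
Δλ = atan2(sin θ sin δ cos φ₁, cos δ − sin φ₁ sin φ₂) = atan2(0.2896, 0.1642) = 60.456°.
λ₂ = 52.410° + 60.456° = 112.87°.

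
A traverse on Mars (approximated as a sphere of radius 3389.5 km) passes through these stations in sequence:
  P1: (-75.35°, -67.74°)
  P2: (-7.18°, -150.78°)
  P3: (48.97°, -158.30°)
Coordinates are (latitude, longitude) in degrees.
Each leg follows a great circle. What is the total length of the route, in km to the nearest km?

8154 km

Leg P1→P2: central angle 1.4189 rad, distance 4809.3 km.
Leg P2→P3: central angle 0.9867 rad, distance 3344.5 km.
Total: 4809.3 + 3344.5 ≈ 8154 km.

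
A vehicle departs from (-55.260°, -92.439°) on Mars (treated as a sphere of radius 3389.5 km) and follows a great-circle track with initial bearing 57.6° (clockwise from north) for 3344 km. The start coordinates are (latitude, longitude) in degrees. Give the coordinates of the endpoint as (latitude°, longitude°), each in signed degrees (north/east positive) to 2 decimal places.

Angular distance δ = d/R = 3344/3389.5 = 0.98658 rad; initial bearing θ = 1.0053 rad.
sin φ₂ = sin φ₁ cos δ + cos φ₁ sin δ cos θ = (-0.8217)(0.5515) + (0.5699)(0.8341)(0.5358) = -0.1985, so φ₂ = -11.45°.
Δλ = atan2(sin θ sin δ cos φ₁, cos δ − sin φ₁ sin φ₂) = atan2(0.4013, 0.3884) = 45.939°.
λ₂ = -92.439° + 45.939° = -46.50°.

-11.45°, -46.50°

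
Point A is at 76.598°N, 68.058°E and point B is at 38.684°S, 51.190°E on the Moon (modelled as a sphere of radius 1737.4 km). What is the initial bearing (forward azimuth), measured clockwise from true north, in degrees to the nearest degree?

195°

Δλ = -16.868° = -0.2944 rad.
y = sin Δλ · cos φ₂ = (-0.2902)(0.7806) = -0.2265
x = cos φ₁ sin φ₂ − sin φ₁ cos φ₂ cos Δλ = (0.2318)(-0.6250) − (0.9728)(0.7806)(0.9570) = -0.8715
θ = atan2(y, x) = -165.43°; adding 360° gives 195°.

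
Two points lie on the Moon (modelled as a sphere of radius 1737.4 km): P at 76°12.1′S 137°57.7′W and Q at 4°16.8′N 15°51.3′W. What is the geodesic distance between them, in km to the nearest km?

3077 km

With latitudes φ₁ = -76.202°, φ₂ = 4.280° and longitude difference Δλ = 122.107°:
Haversine: a = sin²(Δφ/2) + cos φ₁ cos φ₂ sin²(Δλ/2) = 0.4173 + (0.2385)(0.9972)(0.7657) = 0.59944.
Central angle c = 2·arcsin(√a) = 1.77102 rad.
Distance = R·c = 1737.4 × 1.7710 ≈ 3077 km.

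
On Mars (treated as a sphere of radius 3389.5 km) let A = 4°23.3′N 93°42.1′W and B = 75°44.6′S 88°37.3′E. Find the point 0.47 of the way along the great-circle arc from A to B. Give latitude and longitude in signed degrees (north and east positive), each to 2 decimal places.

-46.67°, -94.39°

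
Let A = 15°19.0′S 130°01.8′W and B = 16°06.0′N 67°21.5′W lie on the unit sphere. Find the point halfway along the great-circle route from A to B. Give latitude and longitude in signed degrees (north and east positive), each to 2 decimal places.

The central angle between A and B is δ = 1.2109 rad.
With f = 0.5, the slerp weights are sin((1−f)δ)/sin δ = 0.6081 and sin(fδ)/sin δ = 0.6081.
Weighted sum of the unit vectors: (0.6081)·(-0.6203,-0.7385,-0.2642) + (0.6081)·(0.3699,-0.8867,0.2773) = (-0.1523, -0.9883, 0.0080).
Converting back: φ = atan2(z, √(x²+y²)) = 0.46°, λ = atan2(y, x) = -98.76°.

0.46°, -98.76°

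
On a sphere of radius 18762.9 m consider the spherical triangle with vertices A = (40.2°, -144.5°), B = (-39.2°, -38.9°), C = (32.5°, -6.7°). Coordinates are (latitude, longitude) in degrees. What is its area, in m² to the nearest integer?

Side lengths (central angles): a = 1.3557, b = 1.7016, c = 2.1738 rad; semiperimeter s = 2.6155.
By l'Huilier's theorem, tan(E/4) = √[tan(s/2) tan((s−a)/2) tan((s−b)/2) tan((s−c)/2)], giving spherical excess E = 2.0012 rad.
Area = E·R² = 2.0012 × (18762.9)² ≈ 704517936 m².

704517936 m²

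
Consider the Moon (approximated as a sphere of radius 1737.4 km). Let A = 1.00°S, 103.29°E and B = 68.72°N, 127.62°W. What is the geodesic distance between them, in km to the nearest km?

Let φ₁ = -0.0175 rad, φ₂ = 1.1994 rad, and Δλ = 2.2530 rad.
Haversine: a = sin²(Δφ/2) + cos φ₁ cos φ₂ sin²(Δλ/2) = 0.3267 + (0.9998)(0.3629)(0.8153) = 0.62253.
Central angle c = 2·arcsin(√a) = 1.81839 rad.
Distance = R·c = 1737.4 × 1.8184 ≈ 3159 km.

3159 km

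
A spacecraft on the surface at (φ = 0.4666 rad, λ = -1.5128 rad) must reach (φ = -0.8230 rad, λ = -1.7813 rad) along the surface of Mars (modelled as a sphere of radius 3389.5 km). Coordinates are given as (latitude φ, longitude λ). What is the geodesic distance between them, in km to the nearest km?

4448 km

With latitudes φ₁ = 26.734°, φ₂ = -47.154° and longitude difference Δλ = -15.384°:
cos c = sin φ₁ sin φ₂ + cos φ₁ cos φ₂ cos Δλ = (0.4499)(-0.7332) + (0.8931)(0.6800)(0.9642) = 0.25574,
so c = arccos(0.25574) = 1.31218 rad.
Distance = R·c = 3389.5 × 1.3122 ≈ 4448 km.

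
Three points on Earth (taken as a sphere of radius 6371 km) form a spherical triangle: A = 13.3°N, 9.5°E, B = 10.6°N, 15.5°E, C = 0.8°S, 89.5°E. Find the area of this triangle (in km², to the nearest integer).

1326250 km²

Side lengths (central angles): a = 1.2991, b = 1.4043, c = 0.1128 rad; semiperimeter s = 1.4081.
By l'Huilier's theorem, tan(E/4) = √[tan(s/2) tan((s−a)/2) tan((s−b)/2) tan((s−c)/2)], giving spherical excess E = 0.0327 rad.
Area = E·R² = 0.0327 × (6371)² ≈ 1326250 km².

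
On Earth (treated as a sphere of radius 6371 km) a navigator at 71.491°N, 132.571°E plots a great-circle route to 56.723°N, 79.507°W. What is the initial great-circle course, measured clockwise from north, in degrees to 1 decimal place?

With φ₁ = 1.2478, φ₂ = 0.9900, Δλ = 2.5817 rad, the forward-azimuth formula gives
θ = atan2( sin Δλ cos φ₂ , cos φ₁ sin φ₂ − sin φ₁ cos φ₂ cos Δλ ) = atan2(0.2914, 0.7063) = 22.42°.
So the initial bearing is 22.4°.

22.4°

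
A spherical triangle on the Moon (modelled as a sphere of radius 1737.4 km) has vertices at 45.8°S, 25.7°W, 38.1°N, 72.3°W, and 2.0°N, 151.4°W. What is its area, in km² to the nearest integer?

Side lengths (central angles): a = 1.3997, b = 2.0171, c = 1.6363 rad; semiperimeter s = 2.5265.
By l'Huilier's theorem, tan(E/4) = √[tan(s/2) tan((s−a)/2) tan((s−b)/2) tan((s−c)/2)], giving spherical excess E = 1.8451 rad.
Area = E·R² = 1.8451 × (1737.4)² ≈ 5569602 km².

5569602 km²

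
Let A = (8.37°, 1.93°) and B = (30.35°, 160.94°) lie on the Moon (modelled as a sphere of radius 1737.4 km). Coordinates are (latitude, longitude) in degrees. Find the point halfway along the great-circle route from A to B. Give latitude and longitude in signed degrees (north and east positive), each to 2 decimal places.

61.08°, 61.21°

The central angle between A and B is δ = 2.3797 rad.
With f = 0.5, the slerp weights are sin((1−f)δ)/sin δ = 1.3449 and sin(fδ)/sin δ = 1.3449.
Weighted sum of the unit vectors: (1.3449)·(0.9888,0.0333,0.1456) + (1.3449)·(-0.8156,0.2818,0.5053) = (0.2329, 0.4238, 0.8753).
Converting back: φ = atan2(z, √(x²+y²)) = 61.08°, λ = atan2(y, x) = 61.21°.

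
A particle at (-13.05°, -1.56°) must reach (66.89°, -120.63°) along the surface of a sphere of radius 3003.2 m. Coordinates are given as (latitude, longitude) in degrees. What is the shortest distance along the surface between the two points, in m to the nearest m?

5932 m

Let φ₁ = -0.2278 rad, φ₂ = 1.1675 rad, and Δλ = -2.0782 rad.
Haversine: a = sin²(Δφ/2) + cos φ₁ cos φ₂ sin²(Δλ/2) = 0.4127 + (0.9742)(0.3925)(0.7429) = 0.69673.
Central angle c = 2·arcsin(√a) = 1.97519 rad.
Distance = R·c = 3003.2 × 1.9752 ≈ 5932 m.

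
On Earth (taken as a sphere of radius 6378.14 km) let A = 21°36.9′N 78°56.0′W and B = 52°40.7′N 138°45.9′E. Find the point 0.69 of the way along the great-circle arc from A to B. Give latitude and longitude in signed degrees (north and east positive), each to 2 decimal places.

Central angle δ = 1.7244 rad. Interpolating on the sphere with fraction f = 0.69:
P = [sin((1−f)δ)·A + sin(fδ)·B] / sin δ = 0.5156·A + 0.9394·B in Cartesian coordinates,
giving P = (-0.3363, -0.0950, 0.9370), i.e. latitude 69.55°, longitude -164.23°.

69.55°, -164.23°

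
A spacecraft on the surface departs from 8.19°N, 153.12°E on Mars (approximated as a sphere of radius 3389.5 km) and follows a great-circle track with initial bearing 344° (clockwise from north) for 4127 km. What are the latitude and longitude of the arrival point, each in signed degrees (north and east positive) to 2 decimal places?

Angular distance δ = d/R = 4127/3389.5 = 1.21758 rad; initial bearing θ = 6.0039 rad.
sin φ₂ = sin φ₁ cos δ + cos φ₁ sin δ cos θ = (0.1425)(0.3459) + (0.9898)(0.9383)(0.9613) = 0.9420, so φ₂ = 70.39°.
Δλ = atan2(sin θ sin δ cos φ₁, cos δ − sin φ₁ sin φ₂) = atan2(-0.2560, 0.2117) = -50.406°.
λ₂ = 153.120° − 50.406° = 102.71°.

70.39°, 102.71°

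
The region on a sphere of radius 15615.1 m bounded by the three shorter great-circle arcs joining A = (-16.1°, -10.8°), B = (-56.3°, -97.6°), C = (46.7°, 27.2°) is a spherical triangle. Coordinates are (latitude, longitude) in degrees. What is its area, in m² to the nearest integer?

87203213 m²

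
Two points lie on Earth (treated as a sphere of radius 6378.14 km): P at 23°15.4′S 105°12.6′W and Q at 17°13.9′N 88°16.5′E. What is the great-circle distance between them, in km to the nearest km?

Let φ₁ = -0.4059 rad, φ₂ = 0.3007 rad, and Δλ = -2.9062 rad.
cos c = sin φ₁ sin φ₂ + cos φ₁ cos φ₂ cos Δλ = (-0.3949)(0.2962) + (0.9187)(0.9551)(-0.9724) = -0.97028,
so c = arccos(-0.97028) = 2.89720 rad.
Distance = R·c = 6378.14 × 2.8972 ≈ 18479 km.

18479 km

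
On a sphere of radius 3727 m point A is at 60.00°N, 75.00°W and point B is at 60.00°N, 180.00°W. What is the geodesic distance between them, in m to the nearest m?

3040 m

In radians: φ₁ = 1.0472, φ₂ = 1.0472, Δλ = -105.000° = -1.8326 rad.
cos c = sin φ₁ sin φ₂ + cos φ₁ cos φ₂ cos Δλ = (0.8660)(0.8660) + (0.5000)(0.5000)(-0.2588) = 0.68530,
so c = arccos(0.68530) = 0.81579 rad.
Distance = R·c = 3727 × 0.8158 ≈ 3040 m.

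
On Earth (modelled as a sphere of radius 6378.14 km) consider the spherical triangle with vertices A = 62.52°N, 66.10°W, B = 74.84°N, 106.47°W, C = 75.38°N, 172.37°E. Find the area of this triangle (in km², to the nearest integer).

830732 km²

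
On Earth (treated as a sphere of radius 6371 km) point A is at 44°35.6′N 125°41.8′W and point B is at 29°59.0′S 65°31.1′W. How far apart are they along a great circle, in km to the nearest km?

In radians: φ₁ = 0.7783, φ₂ = -0.5233, Δλ = 60.178° = 1.0503 rad.
cos c = sin φ₁ sin φ₂ + cos φ₁ cos φ₂ cos Δλ = (0.7021)(-0.4997) + (0.7121)(0.8662)(0.4973) = -0.04412,
so c = arccos(-0.04412) = 1.61493 rad.
Distance = R·c = 6371 × 1.6149 ≈ 10289 km.

10289 km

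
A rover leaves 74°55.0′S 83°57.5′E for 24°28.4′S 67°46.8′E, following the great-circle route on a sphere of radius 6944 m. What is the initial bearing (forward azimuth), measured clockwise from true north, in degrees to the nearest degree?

Δλ = -16.178° = -0.2824 rad.
y = sin Δλ · cos φ₂ = (-0.2786)(0.9102) = -0.2536
x = cos φ₁ sin φ₂ − sin φ₁ cos φ₂ cos Δλ = (0.2602)(-0.4143) − (-0.9655)(0.9102)(0.9604) = 0.7362
θ = atan2(y, x) = -19.01°; adding 360° gives 341°.

341°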